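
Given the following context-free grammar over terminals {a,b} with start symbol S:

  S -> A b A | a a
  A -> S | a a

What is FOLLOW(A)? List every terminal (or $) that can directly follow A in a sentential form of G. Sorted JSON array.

FIRST sets, iterate to fixpoint:
[1]
  A via A→a a: +{a}
  S via S→A b A: +{a}
  S: {a}  A: {a}
[2] — fixpoint
  S: {a}  A: {a}

FOLLOW sets:
seed FOLLOW(S) with $
pass 1:
  S→A b A: FOLLOW(A) ⊇ FIRST(b) = {b}; new: +{b}
  S→A b A: FOLLOW(A) ⊇ FOLLOW(S) ⊇ {$}; new: +{$}
  FOLLOW(S)={$}  FOLLOW(A)={$,b}
pass 2:
  A→S: FOLLOW(S) ⊇ FOLLOW(A) ⊇ {$,b}; new: +{b}
  FOLLOW(S)={$,b}  FOLLOW(A)={$,b}
pass 3: done
  FOLLOW(S)={$,b}  FOLLOW(A)={$,b}

FOLLOW(A) = ["$", "b"]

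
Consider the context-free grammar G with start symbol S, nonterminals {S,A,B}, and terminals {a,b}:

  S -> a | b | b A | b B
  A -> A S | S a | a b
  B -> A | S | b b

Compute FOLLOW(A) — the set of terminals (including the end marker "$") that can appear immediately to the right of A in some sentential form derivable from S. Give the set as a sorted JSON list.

FIRST iteration:
pass 1:
  A via A→a b: +{a}
  B via B→A: +{a}
  B via B→b b: +{b}
  S via S→a: +{a}
  S via S→b: +{b}
  FIRST(S)={a,b}  FIRST(A)={a}  FIRST(B)={a,b}
pass 2:
  A via A→S a: +{b}
  FIRST(S)={a,b}  FIRST(A)={a,b}  FIRST(B)={a,b}
pass 3: done
  FIRST(S)={a,b}  FIRST(A)={a,b}  FIRST(B)={a,b}

Compute FOLLOW by fixpoint:
initialize: $ ∈ FOLLOW(S)
iter 1:
  A→A S: FOLLOW(A) ⊇ FIRST(S) = {a,b}; new: +{a,b}
  A→A S: FOLLOW(S) ⊇ FOLLOW(A) ⊇ {a,b}; new: +{a,b}
  S→b A: FOLLOW(A) ⊇ FOLLOW(S) ⊇ {$,a,b}; new: +{$}
  S→b B: FOLLOW(B) ⊇ FOLLOW(S) ⊇ {$,a,b}; new: +{$,a,b}
  FOLLOW(S)={$,a,b}  FOLLOW(A)={$,a,b}  FOLLOW(B)={$,a,b}
iter 2: — fixpoint
  FOLLOW(S)={$,a,b}  FOLLOW(A)={$,a,b}  FOLLOW(B)={$,a,b}

FOLLOW(A) = ["$", "a", "b"]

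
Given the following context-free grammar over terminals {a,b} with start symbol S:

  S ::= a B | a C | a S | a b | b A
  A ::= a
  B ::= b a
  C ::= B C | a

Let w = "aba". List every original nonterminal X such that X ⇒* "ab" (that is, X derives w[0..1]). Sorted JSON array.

Convert to CNF:
  S -> T0 A | T1 B | T1 C | T1 S | T1 T0
  A -> a
  B -> T0 T1
  C -> B C | a
  T0 -> b
  T1 -> a

CYK table (by increasing span) — only the sub-triangle for w[0..1]:
  cell(0,0) a: {A,C,T1}  orig:{A,C}
  cell(1,1) b: {T0}  orig:{}
  cell(0,1) ab: {S}

Original NTs in T[0,1] deriving "ab": ["S"]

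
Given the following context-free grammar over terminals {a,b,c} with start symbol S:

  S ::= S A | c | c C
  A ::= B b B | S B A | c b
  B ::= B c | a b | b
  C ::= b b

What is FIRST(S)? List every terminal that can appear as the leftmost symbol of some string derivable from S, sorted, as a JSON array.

FIRST iteration:
round 1:
  A via A→c b: +{c}
  B via B→a b: +{a}
  B via B→b: +{b}
  C via C→b b: +{b}
  S via S→c: +{c}
  FIRST(S)={c}  FIRST(A)={c}  FIRST(B)={a,b}  FIRST(C)={b}
round 2:
  A via A→B b B: +{a,b}
  FIRST(S)={c}  FIRST(A)={a,b,c}  FIRST(B)={a,b}  FIRST(C)={b}
round 3: (no change)
  FIRST(S)={c}  FIRST(A)={a,b,c}  FIRST(B)={a,b}  FIRST(C)={b}

FIRST(S) = ["c"]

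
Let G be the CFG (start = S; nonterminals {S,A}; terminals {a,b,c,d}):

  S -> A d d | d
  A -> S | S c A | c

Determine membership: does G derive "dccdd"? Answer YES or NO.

Convert to CNF:
  S -> A X4 | d
  A -> A X2 | S X3 | c | d
  T0 -> d
  T1 -> c
  X2 -> T0 T0
  X3 -> T1 A
  X4 -> T0 T0

Fill CYK table bottom-up:
  [0..0]={A,S,T0}  "d"  orig:{A,S}
  [1..1]={A,T1}  "c"  orig:{A}
  [2..2]={A,T1}  "c"  orig:{A}
  [3..3]={A,S,T0}  "d"  orig:{A,S}
  [4..4]={A,S,T0}  "d"  orig:{A,S}
  [0..1]=∅  "dc"
  [1..2]={X3}  "cc"  orig:{}
  [2..3]={X3}  "cd"  orig:{}
  [3..4]={X2,X4}  "dd"  orig:{}
  [0..2]={A}  "dcc"
  [1..3]=∅  "ccd"
  [2..4]={A,S}  "cdd"
  [0..3]=∅  "dccd"
  [1..4]={X3}  "ccdd"  orig:{}
  [0..4]={A,S}  "dccdd"

S ∈ T[0,4] ⇒ YES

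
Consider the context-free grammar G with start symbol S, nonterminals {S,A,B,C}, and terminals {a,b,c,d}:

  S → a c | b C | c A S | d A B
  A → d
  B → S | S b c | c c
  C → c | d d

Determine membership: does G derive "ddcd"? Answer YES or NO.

CNF form of G:
  S -> T0 C | T1 X7 | T2 T1 | T3 X8
  A -> d
  B -> S X4 | T0 C | T1 T1 | T1 X5 | T2 T1 | T3 X6
  C -> T3 T3 | c
  T0 -> b
  T1 -> c
  T2 -> a
  T3 -> d
  X4 -> T0 T1
  X5 -> A S
  X6 -> A B
  X7 -> A S
  X8 -> A B

Fill CYK table bottom-up:
  T[0,0] 'd' = {A,T3}  orig:{A}
  T[1,1] 'd' = {A,T3}  orig:{A}
  T[2,2] 'c' = {C,T1}  orig:{C}
  T[3,3] 'd' = {A,T3}  orig:{A}
  T[0,1] 'dd' = {C}
  T[1,2] 'dc' = ∅
  T[2,3] 'cd' = ∅
  T[0,2] 'ddc' = ∅
  T[1,3] 'dcd' = ∅
  T[0,3] 'ddcd' = ∅

S ∉ T[0,3] ⇒ NO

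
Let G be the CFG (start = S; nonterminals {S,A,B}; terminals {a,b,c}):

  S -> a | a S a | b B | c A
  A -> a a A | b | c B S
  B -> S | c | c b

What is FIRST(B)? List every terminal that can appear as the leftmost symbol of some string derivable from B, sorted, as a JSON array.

Compute FIRST by fixpoint:
iter 1:
  A via A→a a A: +{a}
  A via A→b: +{b}
  A via A→c B S: +{c}
  B via B→c: +{c}
  S via S→a: +{a}
  S via S→b B: +{b}
  S via S→c A: +{c}
  FIRST[S]={a,b,c}  FIRST[A]={a,b,c}  FIRST[B]={c}
iter 2:
  B via B→S: +{a,b}
  FIRST[S]={a,b,c}  FIRST[A]={a,b,c}  FIRST[B]={a,b,c}
iter 3: done
  FIRST[S]={a,b,c}  FIRST[A]={a,b,c}  FIRST[B]={a,b,c}

FIRST(B) = ["a", "b", "c"]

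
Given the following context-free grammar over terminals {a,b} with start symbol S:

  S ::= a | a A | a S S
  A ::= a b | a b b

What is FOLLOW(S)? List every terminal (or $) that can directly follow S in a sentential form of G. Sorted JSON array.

FIRST sets, iterate to fixpoint:
round 1:
  A via A→a b: +{a}
  S via S→a: +{a}
  S: {a}  A: {a}
round 2: (stable)
  S: {a}  A: {a}

Compute FOLLOW by fixpoint:
initialize: $ ∈ FOLLOW(S)
round 1:
  S→a A: FOLLOW(A) ⊇ FOLLOW(S) ⊇ {$}; new: +{$}
  S→a S S: FOLLOW(S) ⊇ FIRST(S) = {a}; new: +{a}
  FOLLOW[S]={$,a}  FOLLOW[A]={$}
round 2:
  S→a A: FOLLOW(A) ⊇ FOLLOW(S) ⊇ {$,a}; new: +{a}
  FOLLOW[S]={$,a}  FOLLOW[A]={$,a}
round 3: (stable)
  FOLLOW[S]={$,a}  FOLLOW[A]={$,a}

FOLLOW(S) = ["$", "a"]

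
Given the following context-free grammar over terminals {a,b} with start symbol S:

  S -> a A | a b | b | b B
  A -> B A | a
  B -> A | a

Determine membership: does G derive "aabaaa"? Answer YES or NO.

Convert to CNF:
  S -> T0 A | T0 T1 | T1 B | b
  A -> B A | a
  B -> B A | a
  T0 -> a
  T1 -> b

CYK table (by increasing span):
  [0..0]={A,B,T0}  "a"  orig:{A,B}
  [1..1]={A,B,T0}  "a"  orig:{A,B}
  [2..2]={S,T1}  "b"  orig:{S}
  [3..3]={A,B,T0}  "a"  orig:{A,B}
  [4..4]={A,B,T0}  "a"  orig:{A,B}
  [5..5]={A,B,T0}  "a"  orig:{A,B}
  [0..1]={A,B,S}  "aa"
  [1..2]={S}  "ab"
  [2..3]={S}  "ba"
  [3..4]={A,B,S}  "aa"
  [4..5]={A,B,S}  "aa"
  [0..2]=∅  "aab"
  [1..3]=∅  "aba"
  [2..4]={S}  "baa"
  [3..5]={A,B,S}  "aaa"
  [0..3]=∅  "aaba"
  [1..4]=∅  "abaa"
  [2..5]={S}  "baaa"
  [0..4]=∅  "aabaa"
  [1..5]=∅  "abaaa"
  [0..5]=∅  "aabaaa"

S ∉ T[0,5] ⇒ NO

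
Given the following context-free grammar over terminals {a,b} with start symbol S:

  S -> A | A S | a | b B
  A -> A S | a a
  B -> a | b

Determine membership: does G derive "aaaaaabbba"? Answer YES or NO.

CNF form of G:
  S -> A S | T0 T0 | T1 B | a
  A -> A S | T0 T0
  B -> a | b
  T0 -> a
  T1 -> b

CYK fill:
  T[0,0] 'a' = {B,S,T0}  orig:{B,S}
  T[1,1] 'a' = {B,S,T0}  orig:{B,S}
  T[2,2] 'a' = {B,S,T0}  orig:{B,S}
  T[3,3] 'a' = {B,S,T0}  orig:{B,S}
  T[4,4] 'a' = {B,S,T0}  orig:{B,S}
  T[5,5] 'a' = {B,S,T0}  orig:{B,S}
  T[6,6] 'b' = {B,T1}  orig:{B}
  T[7,7] 'b' = {B,T1}  orig:{B}
  T[8,8] 'b' = {B,T1}  orig:{B}
  T[9,9] 'a' = {B,S,T0}  orig:{B,S}
  T[0,1] 'aa' = {A,S}
  T[1,2] 'aa' = {A,S}
  T[2,3] 'aa' = {A,S}
  T[3,4] 'aa' = {A,S}
  T[4,5] 'aa' = {A,S}
  T[5,6] 'ab' = ∅
  T[6,7] 'bb' = {S}
  T[7,8] 'bb' = {S}
  T[8,9] 'ba' = {S}
  T[0,2] 'aaa' = {A,S}
  T[1,3] 'aaa' = {A,S}
  T[2,4] 'aaa' = {A,S}
  T[3,5] 'aaa' = {A,S}
  T[4,6] 'aab' = ∅
  T[5,7] 'abb' = ∅
  T[6,8] 'bbb' = ∅
  T[7,9] 'bba' = ∅
  T[0,3] 'aaaa' = {A,S}
  T[1,4] 'aaaa' = {A,S}
  T[2,5] 'aaaa' = {A,S}
  T[3,6] 'aaab' = ∅
  T[4,7] 'aabb' = {A,S}
  T[5,8] 'abbb' = ∅
  T[6,9] 'bbba' = ∅
  T[0,4] 'aaaaa' = {A,S}
  T[1,5] 'aaaaa' = {A,S}
  T[2,6] 'aaaab' = ∅
  T[3,7] 'aaabb' = {A,S}
  T[4,8] 'aabbb' = ∅
  T[5,9] 'abbba' = ∅
  T[0,5] 'aaaaaa' = {A,S}
  T[1,6] 'aaaaab' = ∅
  T[2,7] 'aaaabb' = {A,S}
  T[3,8] 'aaabbb' = ∅
  T[4,9] 'aabbba' = {A,S}
  T[0,6] 'aaaaaab' = ∅
  T[1,7] 'aaaaabb' = {A,S}
  T[2,8] 'aaaabbb' = ∅
  T[3,9] 'aaabbba' = {A,S}
  T[0,7] 'aaaaaabb' = {A,S}
  T[1,8] 'aaaaabbb' = ∅
  T[2,9] 'aaaabbba' = {A,S}
  T[0,8] 'aaaaaabbb' = ∅
  T[1,9] 'aaaaabbba' = {A,S}
  T[0,9] 'aaaaaabbba' = {A,S}

S ∈ T[0,9] ⇒ YES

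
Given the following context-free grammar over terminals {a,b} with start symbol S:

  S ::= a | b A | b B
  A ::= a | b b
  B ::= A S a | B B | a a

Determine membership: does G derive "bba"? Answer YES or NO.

CNF form of G:
  S -> T0 A | T0 B | a
  A -> T0 T0 | a
  B -> A X2 | B B | T1 T1
  T0 -> b
  T1 -> a
  X2 -> S T1

CYK table (by increasing span):
  [0..0]={T0}  "b"  orig:{}
  [1..1]={T0}  "b"  orig:{}
  [2..2]={A,S,T1}  "a"  orig:{A,S}
  [0..1]={A}  "bb"
  [1..2]={S}  "ba"
  [0..2]=∅  "bba"

S ∉ T[0,2] ⇒ NO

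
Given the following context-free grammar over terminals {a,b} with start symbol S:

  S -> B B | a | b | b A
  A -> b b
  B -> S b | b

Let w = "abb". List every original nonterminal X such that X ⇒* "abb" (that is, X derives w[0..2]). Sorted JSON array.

CNF form of G:
  S -> B B | T0 A | a | b
  A -> T0 T0
  B -> S T0 | b
  T0 -> b

CYK table (by increasing span) (cells [i..j] with 0 ≤ i ≤ j ≤ 2 only):
  T[0,0] 'a' = {S}
  T[1,1] 'b' = {B,S,T0}  orig:{B,S}
  T[2,2] 'b' = {B,S,T0}  orig:{B,S}
  T[0,1] 'ab' = {B}
  T[1,2] 'bb' = {A,B,S}
  T[0,2] 'abb' = {S}

Original NTs in T[0,2] deriving "abb": ["S"]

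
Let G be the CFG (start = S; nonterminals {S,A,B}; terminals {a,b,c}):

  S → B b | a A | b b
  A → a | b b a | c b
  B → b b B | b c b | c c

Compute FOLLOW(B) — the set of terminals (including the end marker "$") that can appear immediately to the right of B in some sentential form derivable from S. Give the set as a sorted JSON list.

FIRST sets, iterate to fixpoint:
round 1:
  A via A→a: +{a}
  A via A→b b a: +{b}
  A via A→c b: +{c}
  B via B→b b B: +{b}
  B via B→c c: +{c}
  S via S→B b: +{b,c}
  S via S→a A: +{a}
  FIRST(S)={a,b,c}  FIRST(A)={a,b,c}  FIRST(B)={b,c}
round 2: (no change)
  FIRST(S)={a,b,c}  FIRST(A)={a,b,c}  FIRST(B)={b,c}

FOLLOW sets:
FOLLOW(S) := {$}
pass 1:
  S→B b: FOLLOW(B) ⊇ FIRST(b) = {b}; new: +{b}
  S→a A: FOLLOW(A) ⊇ FOLLOW(S) ⊇ {$}; new: +{$}
  S: {$}  A: {$}  B: {b}
pass 2: (no change)
  S: {$}  A: {$}  B: {b}

FOLLOW(B) = ["b"]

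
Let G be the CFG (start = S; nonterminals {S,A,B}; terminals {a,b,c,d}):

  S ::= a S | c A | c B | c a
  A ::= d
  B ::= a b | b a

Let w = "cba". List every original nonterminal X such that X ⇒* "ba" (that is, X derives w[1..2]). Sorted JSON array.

CNF form of G:
  S -> T0 S | T2 A | T2 B | T2 T0
  A -> d
  B -> T0 T1 | T1 T0
  T0 -> a
  T1 -> b
  T2 -> c

Fill CYK table bottom-up — only the sub-triangle for w[1..2]:
  T[1,1] 'b' = {T1}  orig:{}
  T[2,2] 'a' = {T0}  orig:{}
  T[1,2] 'ba' = {B}

Original NTs in T[1,2] deriving "ba": ["B"]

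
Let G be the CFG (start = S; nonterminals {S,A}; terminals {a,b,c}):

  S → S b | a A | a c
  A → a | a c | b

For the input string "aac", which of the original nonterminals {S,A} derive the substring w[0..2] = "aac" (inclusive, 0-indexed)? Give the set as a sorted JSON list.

Convert to CNF:
  S -> S T2 | T0 A | T0 T1
  A -> T0 T1 | a | b
  T0 -> a
  T1 -> c
  T2 -> b

CYK fill — only the sub-triangle for w[0..2]:
  [0..0]={A,T0}  "a"  orig:{A}
  [1..1]={A,T0}  "a"  orig:{A}
  [2..2]={T1}  "c"  orig:{}
  [0..1]={S}  "aa"
  [1..2]={A,S}  "ac"
  [0..2]={S}  "aac"

Original NTs in T[0,2] deriving "aac": ["S"]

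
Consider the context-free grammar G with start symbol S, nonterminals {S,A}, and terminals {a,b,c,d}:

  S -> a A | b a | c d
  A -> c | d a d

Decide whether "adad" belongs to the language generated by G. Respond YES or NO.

Convert to CNF:
  S -> T1 A | T2 T1 | T3 T0
  A -> T0 X4 | c
  T0 -> d
  T1 -> a
  T2 -> b
  T3 -> c
  X4 -> T1 T0

CYK fill:
  T[0,0] 'a' = {T1}  orig:{}
  T[1,1] 'd' = {T0}  orig:{}
  T[2,2] 'a' = {T1}  orig:{}
  T[3,3] 'd' = {T0}  orig:{}
  T[0,1] 'ad' = {X4}  orig:{}
  T[1,2] 'da' = ∅
  T[2,3] 'ad' = {X4}  orig:{}
  T[0,2] 'ada' = ∅
  T[1,3] 'dad' = {A}
  T[0,3] 'adad' = {S}

S ∈ T[0,3] ⇒ YES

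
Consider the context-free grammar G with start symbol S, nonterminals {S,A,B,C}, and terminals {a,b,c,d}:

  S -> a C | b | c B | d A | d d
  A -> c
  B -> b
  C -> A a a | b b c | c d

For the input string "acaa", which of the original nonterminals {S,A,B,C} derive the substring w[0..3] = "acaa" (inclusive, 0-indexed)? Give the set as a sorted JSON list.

Convert to CNF:
  S -> T0 C | T2 B | T3 A | T3 T3 | b
  A -> c
  B -> b
  C -> A X4 | T1 X5 | T2 T3
  T0 -> a
  T1 -> b
  T2 -> c
  T3 -> d
  X4 -> T0 T0
  X5 -> T1 T2

CYK table (by increasing span) — only the sub-triangle for w[0..3]:
  [0..0]={T0}  "a"  orig:{}
  [1..1]={A,T2}  "c"  orig:{A}
  [2..2]={T0}  "a"  orig:{}
  [3..3]={T0}  "a"  orig:{}
  [0..1]=∅  "ac"
  [1..2]=∅  "ca"
  [2..3]={X4}  "aa"  orig:{}
  [0..2]=∅  "aca"
  [1..3]={C}  "caa"
  [0..3]={S}  "acaa"

Original NTs in T[0,3] deriving "acaa": ["S"]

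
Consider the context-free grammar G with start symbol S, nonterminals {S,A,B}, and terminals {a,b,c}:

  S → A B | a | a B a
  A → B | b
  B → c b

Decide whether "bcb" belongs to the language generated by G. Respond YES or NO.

CNF form of G:
  S -> A B | T2 X3 | a
  A -> T0 T1 | b
  B -> T0 T1
  T0 -> c
  T1 -> b
  T2 -> a
  X3 -> B T2

CYK table (by increasing span):
  [0..0]={A,T1}  "b"  orig:{A}
  [1..1]={T0}  "c"  orig:{}
  [2..2]={A,T1}  "b"  orig:{A}
  [0..1]=∅  "bc"
  [1..2]={A,B}  "cb"
  [0..2]={S}  "bcb"

S ∈ T[0,2] ⇒ YES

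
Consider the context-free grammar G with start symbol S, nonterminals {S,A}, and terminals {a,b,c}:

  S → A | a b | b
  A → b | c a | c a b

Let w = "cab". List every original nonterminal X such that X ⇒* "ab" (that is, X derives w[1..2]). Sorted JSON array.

Convert to CNF:
  S -> T0 T1 | T0 X4 | T1 T2 | b
  A -> T0 T1 | T0 X3 | b
  T0 -> c
  T1 -> a
  T2 -> b
  X3 -> T1 T2
  X4 -> T1 T2

Fill CYK table bottom-up (cells [i..j] with 1 ≤ i ≤ j ≤ 2 only):
  cell(1,1) a: {T1}  orig:{}
  cell(2,2) b: {A,S,T2}  orig:{A,S}
  cell(1,2) ab: {S,X3,X4}  orig:{S}

Original NTs in T[1,2] deriving "ab": ["S"]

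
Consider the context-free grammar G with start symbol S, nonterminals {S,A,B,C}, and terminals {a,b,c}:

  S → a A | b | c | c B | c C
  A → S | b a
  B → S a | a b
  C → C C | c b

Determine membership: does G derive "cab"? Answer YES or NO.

CNF form of G:
  S -> T0 A | T2 B | T2 C | b | c
  A -> T0 A | T1 T0 | T2 B | T2 C | b | c
  B -> S T0 | T0 T1
  C -> C C | T2 T1
  T0 -> a
  T1 -> b
  T2 -> c

CYK fill:
  T[0,0] 'c' = {A,S,T2}  orig:{A,S}
  T[1,1] 'a' = {T0}  orig:{}
  T[2,2] 'b' = {A,S,T1}  orig:{A,S}
  T[0,1] 'ca' = {B}
  T[1,2] 'ab' = {A,B,S}
  T[0,2] 'cab' = {A,S}

S ∈ T[0,2] ⇒ YES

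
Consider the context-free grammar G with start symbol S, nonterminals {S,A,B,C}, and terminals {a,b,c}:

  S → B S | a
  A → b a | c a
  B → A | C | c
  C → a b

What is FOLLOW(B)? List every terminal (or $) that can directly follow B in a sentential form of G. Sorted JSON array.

FIRST sets, iterate to fixpoint:
[1]
  A via A→b a: +{b}
  A via A→c a: +{c}
  B via B→A: +{b,c}
  C via C→a b: +{a}
  S via S→B S: +{b,c}
  S via S→a: +{a}
  FIRST(S)={a,b,c}  FIRST(A)={b,c}  FIRST(B)={b,c}  FIRST(C)={a}
[2]
  B via B→C: +{a}
  FIRST(S)={a,b,c}  FIRST(A)={b,c}  FIRST(B)={a,b,c}  FIRST(C)={a}
[3] done
  FIRST(S)={a,b,c}  FIRST(A)={b,c}  FIRST(B)={a,b,c}  FIRST(C)={a}

Compute FOLLOW by fixpoint:
seed FOLLOW(S) with $
iter 1:
  S→B S: FOLLOW(B) ⊇ FIRST(S) = {a,b,c}; new: +{a,b,c}
  S: {$}  A: {}  B: {a,b,c}  C: {}
iter 2:
  B→A: FOLLOW(A) ⊇ FOLLOW(B) ⊇ {a,b,c}; new: +{a,b,c}
  B→C: FOLLOW(C) ⊇ FOLLOW(B) ⊇ {a,b,c}; new: +{a,b,c}
  S: {$}  A: {a,b,c}  B: {a,b,c}  C: {a,b,c}
iter 3: (stable)
  S: {$}  A: {a,b,c}  B: {a,b,c}  C: {a,b,c}

FOLLOW(B) = ["a", "b", "c"]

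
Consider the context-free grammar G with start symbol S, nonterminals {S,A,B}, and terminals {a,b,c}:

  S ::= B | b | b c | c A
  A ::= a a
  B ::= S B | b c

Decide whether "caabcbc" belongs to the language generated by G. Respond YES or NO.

CNF form of G:
  S -> S B | T1 T2 | T2 A | b
  A -> T0 T0
  B -> S B | T1 T2
  T0 -> a
  T1 -> b
  T2 -> c

Fill CYK table bottom-up:
  [0..0]={T2}  "c"  orig:{}
  [1..1]={T0}  "a"  orig:{}
  [2..2]={T0}  "a"  orig:{}
  [3..3]={S,T1}  "b"  orig:{S}
  [4..4]={T2}  "c"  orig:{}
  [5..5]={S,T1}  "b"  orig:{S}
  [6..6]={T2}  "c"  orig:{}
  [0..1]=∅  "ca"
  [1..2]={A}  "aa"
  [2..3]=∅  "ab"
  [3..4]={B,S}  "bc"
  [4..5]=∅  "cb"
  [5..6]={B,S}  "bc"
  [0..2]={S}  "caa"
  [1..3]=∅  "aab"
  [2..4]=∅  "abc"
  [3..5]=∅  "bcb"
  [4..6]=∅  "cbc"
  [0..3]=∅  "caab"
  [1..4]=∅  "aabc"
  [2..5]=∅  "abcb"
  [3..6]={B,S}  "bcbc"
  [0..4]={B,S}  "caabc"
  [1..5]=∅  "aabcb"
  [2..6]=∅  "abcbc"
  [0..5]=∅  "caabcb"
  [1..6]=∅  "aabcbc"
  [0..6]={B,S}  "caabcbc"

S ∈ T[0,6] ⇒ YES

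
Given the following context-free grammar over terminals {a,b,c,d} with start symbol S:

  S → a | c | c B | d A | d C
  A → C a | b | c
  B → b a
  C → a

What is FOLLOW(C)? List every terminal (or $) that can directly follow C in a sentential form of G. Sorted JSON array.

Compute FIRST by fixpoint:
[1]
  A via A→b: +{b}
  A via A→c: +{c}
  B via B→b a: +{b}
  C via C→a: +{a}
  S via S→a: +{a}
  S via S→c: +{c}
  S via S→d A: +{d}
  FIRST[S]={a,c,d}  FIRST[A]={b,c}  FIRST[B]={b}  FIRST[C]={a}
[2]
  A via A→C a: +{a}
  FIRST[S]={a,c,d}  FIRST[A]={a,b,c}  FIRST[B]={b}  FIRST[C]={a}
[3] done
  FIRST[S]={a,c,d}  FIRST[A]={a,b,c}  FIRST[B]={b}  FIRST[C]={a}

FOLLOW sets:
initialize: $ ∈ FOLLOW(S)
[1]
  A→C a: FOLLOW(C) ⊇ FIRST(a) = {a}; new: +{a}
  S→c B: FOLLOW(B) ⊇ FOLLOW(S) ⊇ {$}; new: +{$}
  S→d A: FOLLOW(A) ⊇ FOLLOW(S) ⊇ {$}; new: +{$}
  S→d C: FOLLOW(C) ⊇ FOLLOW(S) ⊇ {$}; new: +{$}
  FOLLOW(S)={$}  FOLLOW(A)={$}  FOLLOW(B)={$}  FOLLOW(C)={$,a}
[2] — fixpoint
  FOLLOW(S)={$}  FOLLOW(A)={$}  FOLLOW(B)={$}  FOLLOW(C)={$,a}

FOLLOW(C) = ["$", "a"]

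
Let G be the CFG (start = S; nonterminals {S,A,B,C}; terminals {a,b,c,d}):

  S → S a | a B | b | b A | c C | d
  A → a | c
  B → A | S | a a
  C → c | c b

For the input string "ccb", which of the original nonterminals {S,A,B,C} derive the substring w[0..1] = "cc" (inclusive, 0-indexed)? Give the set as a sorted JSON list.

Convert to CNF:
  S -> S T0 | T0 B | T1 A | T2 C | b | d
  A -> a | c
  B -> S T0 | T0 B | T0 T0 | T1 A | T2 C | a | b | c | d
  C -> T2 T1 | c
  T0 -> a
  T1 -> b
  T2 -> c

Fill CYK table bottom-up (cells [i..j] with 0 ≤ i ≤ j ≤ 1 only):
  cell(0,0) c: {A,B,C,T2}  orig:{A,B,C}
  cell(1,1) c: {A,B,C,T2}  orig:{A,B,C}
  cell(0,1) cc: {B,S}

Original NTs in T[0,1] deriving "cc": ["B", "S"]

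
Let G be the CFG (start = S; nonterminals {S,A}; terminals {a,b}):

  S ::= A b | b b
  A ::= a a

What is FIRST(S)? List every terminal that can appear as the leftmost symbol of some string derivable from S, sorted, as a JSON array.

FIRST sets, iterate to fixpoint:
iter 1:
  A via A→a a: +{a}
  S via S→A b: +{a}
  S via S→b b: +{b}
  S: {a,b}  A: {a}
iter 2: (stable)
  S: {a,b}  A: {a}

FIRST(S) = ["a", "b"]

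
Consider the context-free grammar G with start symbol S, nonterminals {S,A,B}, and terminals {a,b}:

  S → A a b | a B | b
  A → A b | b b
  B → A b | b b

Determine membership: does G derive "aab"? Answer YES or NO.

Convert to CNF:
  S -> A X2 | T1 B | b
  A -> A T0 | T0 T0
  B -> A T0 | T0 T0
  T0 -> b
  T1 -> a
  X2 -> T1 T0

Fill CYK table bottom-up:
  [0..0]={T1}  "a"  orig:{}
  [1..1]={T1}  "a"  orig:{}
  [2..2]={S,T0}  "b"  orig:{S}
  [0..1]=∅  "aa"
  [1..2]={X2}  "ab"  orig:{}
  [0..2]=∅  "aab"

S ∉ T[0,2] ⇒ NO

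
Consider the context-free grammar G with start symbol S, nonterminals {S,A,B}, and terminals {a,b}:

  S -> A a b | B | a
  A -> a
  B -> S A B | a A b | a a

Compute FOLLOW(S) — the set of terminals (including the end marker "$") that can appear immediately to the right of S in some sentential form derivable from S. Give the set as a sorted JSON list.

Compute FIRST by fixpoint:
pass 1:
  A via A→a: +{a}
  B via B→a A b: +{a}
  S via S→A a b: +{a}
  FIRST[S]={a}  FIRST[A]={a}  FIRST[B]={a}
pass 2: (no change)
  FIRST[S]={a}  FIRST[A]={a}  FIRST[B]={a}

FOLLOW sets:
initialize: $ ∈ FOLLOW(S)
round 1:
  B→S A B: FOLLOW(S) ⊇ FIRST(A) = {a}; new: +{a}
  B→S A B: FOLLOW(A) ⊇ FIRST(B) = {a}; new: +{a}
  B→a A b: FOLLOW(A) ⊇ FIRST(b) = {b}; new: +{b}
  S→B: FOLLOW(B) ⊇ FOLLOW(S) ⊇ {$,a}; new: +{$,a}
  FOLLOW(S)={$,a}  FOLLOW(A)={a,b}  FOLLOW(B)={$,a}
round 2: done
  FOLLOW(S)={$,a}  FOLLOW(A)={a,b}  FOLLOW(B)={$,a}

FOLLOW(S) = ["$", "a"]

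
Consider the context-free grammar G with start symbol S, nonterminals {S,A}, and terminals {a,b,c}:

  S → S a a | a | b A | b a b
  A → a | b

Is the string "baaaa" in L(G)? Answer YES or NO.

Convert to CNF:
  S -> S X2 | T1 A | T1 X3 | a
  A -> a | b
  T0 -> a
  T1 -> b
  X2 -> T0 T0
  X3 -> T0 T1

CYK fill:
  [0..0]={A,T1}  "b"  orig:{A}
  [1..1]={A,S,T0}  "a"  orig:{A,S}
  [2..2]={A,S,T0}  "a"  orig:{A,S}
  [3..3]={A,S,T0}  "a"  orig:{A,S}
  [4..4]={A,S,T0}  "a"  orig:{A,S}
  [0..1]={S}  "ba"
  [1..2]={X2}  "aa"  orig:{}
  [2..3]={X2}  "aa"  orig:{}
  [3..4]={X2}  "aa"  orig:{}
  [0..2]=∅  "baa"
  [1..3]={S}  "aaa"
  [2..4]={S}  "aaa"
  [0..3]={S}  "baaa"
  [1..4]=∅  "aaaa"
  [0..4]=∅  "baaaa"

S ∉ T[0,4] ⇒ NO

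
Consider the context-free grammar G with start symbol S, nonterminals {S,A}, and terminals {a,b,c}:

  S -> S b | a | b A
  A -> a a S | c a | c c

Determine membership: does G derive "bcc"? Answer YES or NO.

CNF form of G:
  S -> S T2 | T2 A | a
  A -> T0 X3 | T1 T0 | T1 T1
  T0 -> a
  T1 -> c
  T2 -> b
  X3 -> T0 S

CYK table (by increasing span):
  [0..0]={T2}  "b"  orig:{}
  [1..1]={T1}  "c"  orig:{}
  [2..2]={T1}  "c"  orig:{}
  [0..1]=∅  "bc"
  [1..2]={A}  "cc"
  [0..2]={S}  "bcc"

S ∈ T[0,2] ⇒ YES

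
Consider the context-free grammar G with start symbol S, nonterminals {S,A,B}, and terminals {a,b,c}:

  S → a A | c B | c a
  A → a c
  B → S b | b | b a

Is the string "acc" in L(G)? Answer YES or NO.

Convert to CNF:
  S -> T0 A | T1 B | T1 T0
  A -> T0 T1
  B -> S T2 | T2 T0 | b
  T0 -> a
  T1 -> c
  T2 -> b

Fill CYK table bottom-up:
  T[0,0] 'a' = {T0}  orig:{}
  T[1,1] 'c' = {T1}  orig:{}
  T[2,2] 'c' = {T1}  orig:{}
  T[0,1] 'ac' = {A}
  T[1,2] 'cc' = ∅
  T[0,2] 'acc' = ∅

S ∉ T[0,2] ⇒ NO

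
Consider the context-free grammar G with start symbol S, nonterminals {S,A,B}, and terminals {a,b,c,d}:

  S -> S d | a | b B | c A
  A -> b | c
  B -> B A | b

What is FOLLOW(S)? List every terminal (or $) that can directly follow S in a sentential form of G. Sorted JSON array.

FIRST iteration:
pass 1:
  A via A→b: +{b}
  A via A→c: +{c}
  B via B→b: +{b}
  S via S→a: +{a}
  S via S→b B: +{b}
  S via S→c A: +{c}
  FIRST[S]={a,b,c}  FIRST[A]={b,c}  FIRST[B]={b}
pass 2: (no change)
  FIRST[S]={a,b,c}  FIRST[A]={b,c}  FIRST[B]={b}

Compute FOLLOW by fixpoint:
initialize: $ ∈ FOLLOW(S)
[1]
  B→B A: FOLLOW(B) ⊇ FIRST(A) = {b,c}; new: +{b,c}
  B→B A: FOLLOW(A) ⊇ FOLLOW(B) ⊇ {b,c}; new: +{b,c}
  S→S d: FOLLOW(S) ⊇ FIRST(d) = {d}; new: +{d}
  S→b B: FOLLOW(B) ⊇ FOLLOW(S) ⊇ {$,d}; new: +{$,d}
  S→c A: FOLLOW(A) ⊇ FOLLOW(S) ⊇ {$,d}; new: +{$,d}
  S: {$,d}  A: {$,b,c,d}  B: {$,b,c,d}
[2] (stable)
  S: {$,d}  A: {$,b,c,d}  B: {$,b,c,d}

FOLLOW(S) = ["$", "d"]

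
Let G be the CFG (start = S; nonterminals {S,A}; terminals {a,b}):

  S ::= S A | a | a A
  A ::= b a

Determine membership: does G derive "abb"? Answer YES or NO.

CNF form of G:
  S -> S A | T1 A | a
  A -> T0 T1
  T0 -> b
  T1 -> a

Fill CYK table bottom-up:
  [0..0]={S,T1}  "a"  orig:{S}
  [1..1]={T0}  "b"  orig:{}
  [2..2]={T0}  "b"  orig:{}
  [0..1]=∅  "ab"
  [1..2]=∅  "bb"
  [0..2]=∅  "abb"

S ∉ T[0,2] ⇒ NO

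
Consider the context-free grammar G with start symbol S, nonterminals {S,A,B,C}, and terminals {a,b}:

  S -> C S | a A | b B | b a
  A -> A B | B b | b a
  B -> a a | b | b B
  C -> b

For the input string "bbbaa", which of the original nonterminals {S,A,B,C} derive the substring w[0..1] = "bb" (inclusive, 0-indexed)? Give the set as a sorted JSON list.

CNF form of G:
  S -> C S | T0 B | T0 T1 | T1 A
  A -> A B | B T0 | T0 T1
  B -> T0 B | T1 T1 | b
  C -> b
  T0 -> b
  T1 -> a

Fill CYK table bottom-up (cells [i..j] with 0 ≤ i ≤ j ≤ 1 only):
  [0..0]={B,C,T0}  "b"  orig:{B,C}
  [1..1]={B,C,T0}  "b"  orig:{B,C}
  [0..1]={A,B,S}  "bb"

Original NTs in T[0,1] deriving "bb": ["A", "B", "S"]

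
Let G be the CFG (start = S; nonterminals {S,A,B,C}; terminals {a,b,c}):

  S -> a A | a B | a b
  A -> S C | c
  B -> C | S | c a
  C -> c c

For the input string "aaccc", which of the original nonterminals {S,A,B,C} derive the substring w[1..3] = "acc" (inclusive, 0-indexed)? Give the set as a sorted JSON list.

CNF form of G:
  S -> T0 A | T0 B | T0 T1
  A -> S C | c
  B -> T0 A | T0 B | T0 T1 | T2 T0 | T2 T2
  C -> T2 T2
  T0 -> a
  T1 -> b
  T2 -> c

CYK fill (cells [i..j] with 1 ≤ i ≤ j ≤ 3 only):
  cell(1,1) a: {T0}  orig:{}
  cell(2,2) c: {A,T2}  orig:{A}
  cell(3,3) c: {A,T2}  orig:{A}
  cell(1,2) ac: {B,S}
  cell(2,3) cc: {B,C}
  cell(1,3) acc: {B,S}

Original NTs in T[1,3] deriving "acc": ["B", "S"]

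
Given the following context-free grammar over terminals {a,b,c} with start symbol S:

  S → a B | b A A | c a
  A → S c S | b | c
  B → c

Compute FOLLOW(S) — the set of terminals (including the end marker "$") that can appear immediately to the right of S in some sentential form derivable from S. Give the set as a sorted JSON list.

Compute FIRST by fixpoint:
pass 1:
  A via A→b: +{b}
  A via A→c: +{c}
  B via B→c: +{c}
  S via S→a B: +{a}
  S via S→b A A: +{b}
  S via S→c a: +{c}
  FIRST(S)={a,b,c}  FIRST(A)={b,c}  FIRST(B)={c}
pass 2:
  A via A→S c S: +{a}
  FIRST(S)={a,b,c}  FIRST(A)={a,b,c}  FIRST(B)={c}
pass 3: done
  FIRST(S)={a,b,c}  FIRST(A)={a,b,c}  FIRST(B)={c}

FOLLOW sets:
FOLLOW(S) := {$}
[1]
  A→S c S: FOLLOW(S) ⊇ FIRST(c) = {c}; new: +{c}
  S→a B: FOLLOW(B) ⊇ FOLLOW(S) ⊇ {$,c}; new: +{$,c}
  S→b A A: FOLLOW(A) ⊇ FIRST(A) = {a,b,c}; new: +{a,b,c}
  S→b A A: FOLLOW(A) ⊇ FOLLOW(S) ⊇ {$,c}; new: +{$}
  S: {$,c}  A: {$,a,b,c}  B: {$,c}
[2]
  A→S c S: FOLLOW(S) ⊇ FOLLOW(A) ⊇ {$,a,b,c}; new: +{a,b}
  S→a B: FOLLOW(B) ⊇ FOLLOW(S) ⊇ {$,a,b,c}; new: +{a,b}
  S: {$,a,b,c}  A: {$,a,b,c}  B: {$,a,b,c}
[3] (no change)
  S: {$,a,b,c}  A: {$,a,b,c}  B: {$,a,b,c}

FOLLOW(S) = ["$", "a", "b", "c"]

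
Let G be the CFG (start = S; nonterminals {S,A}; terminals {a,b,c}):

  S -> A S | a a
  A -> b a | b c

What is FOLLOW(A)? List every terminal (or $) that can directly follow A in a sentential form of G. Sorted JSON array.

Compute FIRST by fixpoint:
round 1:
  A via A→b a: +{b}
  S via S→A S: +{b}
  S via S→a a: +{a}
  FIRST[S]={a,b}  FIRST[A]={b}
round 2: (no change)
  FIRST[S]={a,b}  FIRST[A]={b}

FOLLOW sets:
FOLLOW(S) := {$}
round 1:
  S→A S: FOLLOW(A) ⊇ FIRST(S) = {a,b}; new: +{a,b}
  S: {$}  A: {a,b}
round 2: done
  S: {$}  A: {a,b}

FOLLOW(A) = ["a", "b"]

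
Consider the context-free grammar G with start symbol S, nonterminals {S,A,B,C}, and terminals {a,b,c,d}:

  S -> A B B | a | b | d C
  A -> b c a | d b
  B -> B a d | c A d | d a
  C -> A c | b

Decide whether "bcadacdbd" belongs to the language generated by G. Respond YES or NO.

CNF form of G:
  S -> A X7 | T3 C | a | b
  A -> T0 X4 | T3 T0
  B -> B X5 | T1 X6 | T3 T2
  C -> A T1 | b
  T0 -> b
  T1 -> c
  T2 -> a
  T3 -> d
  X4 -> T1 T2
  X5 -> T2 T3
  X6 -> A T3
  X7 -> B B

CYK table (by increasing span):
  cell(0,0) b: {C,S,T0}  orig:{C,S}
  cell(1,1) c: {T1}  orig:{}
  cell(2,2) a: {S,T2}  orig:{S}
  cell(3,3) d: {T3}  orig:{}
  cell(4,4) a: {S,T2}  orig:{S}
  cell(5,5) c: {T1}  orig:{}
  cell(6,6) d: {T3}  orig:{}
  cell(7,7) b: {C,S,T0}  orig:{C,S}
  cell(8,8) d: {T3}  orig:{}
  cell(0,1) bc: ∅
  cell(1,2) ca: {X4}  orig:{}
  cell(2,3) ad: {X5}  orig:{}
  cell(3,4) da: {B}
  cell(4,5) ac: ∅
  cell(5,6) cd: ∅
  cell(6,7) db: {A,S}
  cell(7,8) bd: ∅
  cell(0,2) bca: {A}
  cell(1,3) cad: ∅
  cell(2,4) ada: ∅
  cell(3,5) dac: ∅
  cell(4,6) acd: ∅
  cell(5,7) cdb: ∅
  cell(6,8) dbd: {X6}  orig:{}
  cell(0,3) bcad: {X6}  orig:{}
  cell(1,4) cada: ∅
  cell(2,5) adac: ∅
  cell(3,6) dacd: ∅
  cell(4,7) acdb: ∅
  cell(5,8) cdbd: {B}
  cell(0,4) bcada: ∅
  cell(1,5) cadac: ∅
  cell(2,6) adacd: ∅
  cell(3,7) dacdb: ∅
  cell(4,8) acdbd: ∅
  cell(0,5) bcadac: ∅
  cell(1,6) cadacd: ∅
  cell(2,7) adacdb: ∅
  cell(3,8) dacdbd: {X7}  orig:{}
  cell(0,6) bcadacd: ∅
  cell(1,7) cadacdb: ∅
  cell(2,8) adacdbd: ∅
  cell(0,7) bcadacdb: ∅
  cell(1,8) cadacdbd: ∅
  cell(0,8) bcadacdbd: {S}

S ∈ T[0,8] ⇒ YES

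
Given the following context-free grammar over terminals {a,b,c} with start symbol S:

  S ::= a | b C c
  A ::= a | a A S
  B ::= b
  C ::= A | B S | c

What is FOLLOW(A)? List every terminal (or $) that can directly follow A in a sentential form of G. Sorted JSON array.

FIRST iteration:
pass 1:
  A via A→a: +{a}
  B via B→b: +{b}
  C via C→A: +{a}
  C via C→B S: +{b}
  C via C→c: +{c}
  S via S→a: +{a}
  S via S→b C c: +{b}
  FIRST(S)={a,b}  FIRST(A)={a}  FIRST(B)={b}  FIRST(C)={a,b,c}
pass 2: (no change)
  FIRST(S)={a,b}  FIRST(A)={a}  FIRST(B)={b}  FIRST(C)={a,b,c}

FOLLOW sets:
FOLLOW(S) := {$}
iter 1:
  A→a A S: FOLLOW(A) ⊇ FIRST(S) = {a,b}; new: +{a,b}
  A→a A S: FOLLOW(S) ⊇ FOLLOW(A) ⊇ {a,b}; new: +{a,b}
  C→B S: FOLLOW(B) ⊇ FIRST(S) = {a,b}; new: +{a,b}
  S→b C c: FOLLOW(C) ⊇ FIRST(c) = {c}; new: +{c}
  S: {$,a,b}  A: {a,b}  B: {a,b}  C: {c}
iter 2:
  C→A: FOLLOW(A) ⊇ FOLLOW(C) ⊇ {c}; new: +{c}
  C→B S: FOLLOW(S) ⊇ FOLLOW(C) ⊇ {c}; new: +{c}
  S: {$,a,b,c}  A: {a,b,c}  B: {a,b}  C: {c}
iter 3: — fixpoint
  S: {$,a,b,c}  A: {a,b,c}  B: {a,b}  C: {c}

FOLLOW(A) = ["a", "b", "c"]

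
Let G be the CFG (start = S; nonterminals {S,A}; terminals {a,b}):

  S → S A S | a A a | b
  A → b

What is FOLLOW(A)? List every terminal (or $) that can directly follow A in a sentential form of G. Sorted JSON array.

FIRST iteration:
round 1:
  A via A→b: +{b}
  S via S→a A a: +{a}
  S via S→b: +{b}
  FIRST[S]={a,b}  FIRST[A]={b}
round 2: — fixpoint
  FIRST[S]={a,b}  FIRST[A]={b}

Compute FOLLOW by fixpoint:
initialize: $ ∈ FOLLOW(S)
iter 1:
  S→S A S: FOLLOW(S) ⊇ FIRST(A) = {b}; new: +{b}
  S→S A S: FOLLOW(A) ⊇ FIRST(S) = {a,b}; new: +{a,b}
  FOLLOW[S]={$,b}  FOLLOW[A]={a,b}
iter 2: — fixpoint
  FOLLOW[S]={$,b}  FOLLOW[A]={a,b}

FOLLOW(A) = ["a", "b"]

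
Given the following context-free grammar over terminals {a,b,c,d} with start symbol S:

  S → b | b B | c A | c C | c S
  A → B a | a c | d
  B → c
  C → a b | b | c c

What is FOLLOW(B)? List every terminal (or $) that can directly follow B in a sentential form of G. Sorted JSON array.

FIRST sets, iterate to fixpoint:
[1]
  A via A→a c: +{a}
  A via A→d: +{d}
  B via B→c: +{c}
  C via C→a b: +{a}
  C via C→b: +{b}
  C via C→c c: +{c}
  S via S→b: +{b}
  S via S→c A: +{c}
  FIRST[S]={b,c}  FIRST[A]={a,d}  FIRST[B]={c}  FIRST[C]={a,b,c}
[2]
  A via A→B a: +{c}
  FIRST[S]={b,c}  FIRST[A]={a,c,d}  FIRST[B]={c}  FIRST[C]={a,b,c}
[3] — fixpoint
  FIRST[S]={b,c}  FIRST[A]={a,c,d}  FIRST[B]={c}  FIRST[C]={a,b,c}

FOLLOW sets:
seed FOLLOW(S) with $
round 1:
  A→B a: FOLLOW(B) ⊇ FIRST(a) = {a}; new: +{a}
  S→b B: FOLLOW(B) ⊇ FOLLOW(S) ⊇ {$}; new: +{$}
  S→c A: FOLLOW(A) ⊇ FOLLOW(S) ⊇ {$}; new: +{$}
  S→c C: FOLLOW(C) ⊇ FOLLOW(S) ⊇ {$}; new: +{$}
  FOLLOW[S]={$}  FOLLOW[A]={$}  FOLLOW[B]={$,a}  FOLLOW[C]={$}
round 2: (stable)
  FOLLOW[S]={$}  FOLLOW[A]={$}  FOLLOW[B]={$,a}  FOLLOW[C]={$}

FOLLOW(B) = ["$", "a"]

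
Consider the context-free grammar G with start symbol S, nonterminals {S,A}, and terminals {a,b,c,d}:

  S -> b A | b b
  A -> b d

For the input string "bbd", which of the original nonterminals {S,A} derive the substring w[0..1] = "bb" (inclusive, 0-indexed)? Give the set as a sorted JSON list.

Convert to CNF:
  S -> T0 A | T0 T0
  A -> T0 T1
  T0 -> b
  T1 -> d

Fill CYK table bottom-up, restricted to cells inside w[0..1]:
  T[0,0] 'b' = {T0}  orig:{}
  T[1,1] 'b' = {T0}  orig:{}
  T[0,1] 'bb' = {S}

Original NTs in T[0,1] deriving "bb": ["S"]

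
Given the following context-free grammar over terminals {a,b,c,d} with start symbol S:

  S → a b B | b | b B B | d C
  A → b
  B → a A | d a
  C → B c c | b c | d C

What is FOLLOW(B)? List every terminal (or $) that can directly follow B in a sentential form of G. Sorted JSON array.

FIRST sets, iterate to fixpoint:
[1]
  A via A→b: +{b}
  B via B→a A: +{a}
  B via B→d a: +{d}
  C via C→B c c: +{a,d}
  C via C→b c: +{b}
  S via S→a b B: +{a}
  S via S→b: +{b}
  S via S→d C: +{d}
  FIRST[S]={a,b,d}  FIRST[A]={b}  FIRST[B]={a,d}  FIRST[C]={a,b,d}
[2] done
  FIRST[S]={a,b,d}  FIRST[A]={b}  FIRST[B]={a,d}  FIRST[C]={a,b,d}

FOLLOW sets:
seed FOLLOW(S) with $
iter 1:
  C→B c c: FOLLOW(B) ⊇ FIRST(c) = {c}; new: +{c}
  S→a b B: FOLLOW(B) ⊇ FOLLOW(S) ⊇ {$}; new: +{$}
  S→b B B: FOLLOW(B) ⊇ FIRST(B) = {a,d}; new: +{a,d}
  S→d C: FOLLOW(C) ⊇ FOLLOW(S) ⊇ {$}; new: +{$}
  S: {$}  A: {}  B: {$,a,c,d}  C: {$}
iter 2:
  B→a A: FOLLOW(A) ⊇ FOLLOW(B) ⊇ {$,a,c,d}; new: +{$,a,c,d}
  S: {$}  A: {$,a,c,d}  B: {$,a,c,d}  C: {$}
iter 3: — fixpoint
  S: {$}  A: {$,a,c,d}  B: {$,a,c,d}  C: {$}

FOLLOW(B) = ["$", "a", "c", "d"]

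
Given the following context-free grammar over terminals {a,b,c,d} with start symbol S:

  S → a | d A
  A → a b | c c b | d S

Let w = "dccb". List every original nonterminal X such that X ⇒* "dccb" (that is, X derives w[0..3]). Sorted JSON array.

CNF form of G:
  S -> T3 A | a
  A -> T0 T1 | T2 X4 | T3 S
  T0 -> a
  T1 -> b
  T2 -> c
  T3 -> d
  X4 -> T2 T1

CYK table (by increasing span) — only the sub-triangle for w[0..3]:
  cell(0,0) d: {T3}  orig:{}
  cell(1,1) c: {T2}  orig:{}
  cell(2,2) c: {T2}  orig:{}
  cell(3,3) b: {T1}  orig:{}
  cell(0,1) dc: ∅
  cell(1,2) cc: ∅
  cell(2,3) cb: {X4}  orig:{}
  cell(0,2) dcc: ∅
  cell(1,3) ccb: {A}
  cell(0,3) dccb: {S}

Original NTs in T[0,3] deriving "dccb": ["S"]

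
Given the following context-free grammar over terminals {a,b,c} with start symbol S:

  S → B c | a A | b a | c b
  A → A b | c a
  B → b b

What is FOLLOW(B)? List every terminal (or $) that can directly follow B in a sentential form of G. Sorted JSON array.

FIRST sets, iterate to fixpoint:
iter 1:
  A via A→c a: +{c}
  B via B→b b: +{b}
  S via S→B c: +{b}
  S via S→a A: +{a}
  S via S→c b: +{c}
  FIRST(S)={a,b,c}  FIRST(A)={c}  FIRST(B)={b}
iter 2: (no change)
  FIRST(S)={a,b,c}  FIRST(A)={c}  FIRST(B)={b}

FOLLOW sets:
FOLLOW(S) := {$}
round 1:
  A→A b: FOLLOW(A) ⊇ FIRST(b) = {b}; new: +{b}
  S→B c: FOLLOW(B) ⊇ FIRST(c) = {c}; new: +{c}
  S→a A: FOLLOW(A) ⊇ FOLLOW(S) ⊇ {$}; new: +{$}
  FOLLOW(S)={$}  FOLLOW(A)={$,b}  FOLLOW(B)={c}
round 2: (stable)
  FOLLOW(S)={$}  FOLLOW(A)={$,b}  FOLLOW(B)={c}

FOLLOW(B) = ["c"]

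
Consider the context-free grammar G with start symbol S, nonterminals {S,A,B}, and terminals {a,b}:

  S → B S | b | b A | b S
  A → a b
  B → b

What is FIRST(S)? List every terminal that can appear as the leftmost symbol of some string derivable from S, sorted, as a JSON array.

FIRST sets, iterate to fixpoint:
round 1:
  A via A→a b: +{a}
  B via B→b: +{b}
  S via S→B S: +{b}
  FIRST[S]={b}  FIRST[A]={a}  FIRST[B]={b}
round 2: — fixpoint
  FIRST[S]={b}  FIRST[A]={a}  FIRST[B]={b}

FIRST(S) = ["b"]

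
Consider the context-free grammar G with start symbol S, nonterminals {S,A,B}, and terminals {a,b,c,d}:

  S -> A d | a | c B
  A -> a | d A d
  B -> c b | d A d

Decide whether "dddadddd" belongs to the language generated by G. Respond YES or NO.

Convert to CNF:
  S -> A T0 | T1 B | a
  A -> T0 X3 | a
  B -> T0 X4 | T1 T2
  T0 -> d
  T1 -> c
  T2 -> b
  X3 -> A T0
  X4 -> A T0

CYK table (by increasing span):
  [0..0]={T0}  "d"  orig:{}
  [1..1]={T0}  "d"  orig:{}
  [2..2]={T0}  "d"  orig:{}
  [3..3]={A,S}  "a"
  [4..4]={T0}  "d"  orig:{}
  [5..5]={T0}  "d"  orig:{}
  [6..6]={T0}  "d"  orig:{}
  [7..7]={T0}  "d"  orig:{}
  [0..1]=∅  "dd"
  [1..2]=∅  "dd"
  [2..3]=∅  "da"
  [3..4]={S,X3,X4}  "ad"  orig:{S}
  [4..5]=∅  "dd"
  [5..6]=∅  "dd"
  [6..7]=∅  "dd"
  [0..2]=∅  "ddd"
  [1..3]=∅  "dda"
  [2..4]={A,B}  "dad"
  [3..5]=∅  "add"
  [4..6]=∅  "ddd"
  [5..7]=∅  "ddd"
  [0..3]=∅  "ddda"
  [1..4]=∅  "ddad"
  [2..5]={S,X3,X4}  "dadd"  orig:{S}
  [3..6]=∅  "addd"
  [4..7]=∅  "dddd"
  [0..4]=∅  "dddad"
  [1..5]={A,B}  "ddadd"
  [2..6]=∅  "daddd"
  [3..7]=∅  "adddd"
  [0..5]=∅  "dddadd"
  [1..6]={S,X3,X4}  "ddaddd"  orig:{S}
  [2..7]=∅  "dadddd"
  [0..6]={A,B}  "dddaddd"
  [1..7]=∅  "ddadddd"
  [0..7]={S,X3,X4}  "dddadddd"  orig:{S}

S ∈ T[0,7] ⇒ YES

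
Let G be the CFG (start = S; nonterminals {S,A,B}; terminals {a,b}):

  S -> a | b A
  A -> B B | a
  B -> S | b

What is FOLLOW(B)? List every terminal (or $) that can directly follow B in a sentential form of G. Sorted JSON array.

FIRST iteration:
iter 1:
  A via A→a: +{a}
  B via B→b: +{b}
  S via S→a: +{a}
  S via S→b A: +{b}
  FIRST[S]={a,b}  FIRST[A]={a}  FIRST[B]={b}
iter 2:
  A via A→B B: +{b}
  B via B→S: +{a}
  FIRST[S]={a,b}  FIRST[A]={a,b}  FIRST[B]={a,b}
iter 3: (no change)
  FIRST[S]={a,b}  FIRST[A]={a,b}  FIRST[B]={a,b}

FOLLOW iteration:
seed FOLLOW(S) with $
round 1:
  A→B B: FOLLOW(B) ⊇ FIRST(B) = {a,b}; new: +{a,b}
  B→S: FOLLOW(S) ⊇ FOLLOW(B) ⊇ {a,b}; new: +{a,b}
  S→b A: FOLLOW(A) ⊇ FOLLOW(S) ⊇ {$,a,b}; new: +{$,a,b}
  FOLLOW[S]={$,a,b}  FOLLOW[A]={$,a,b}  FOLLOW[B]={a,b}
round 2:
  A→B B: FOLLOW(B) ⊇ FOLLOW(A) ⊇ {$,a,b}; new: +{$}
  FOLLOW[S]={$,a,b}  FOLLOW[A]={$,a,b}  FOLLOW[B]={$,a,b}
round 3: (no change)
  FOLLOW[S]={$,a,b}  FOLLOW[A]={$,a,b}  FOLLOW[B]={$,a,b}

FOLLOW(B) = ["$", "a", "b"]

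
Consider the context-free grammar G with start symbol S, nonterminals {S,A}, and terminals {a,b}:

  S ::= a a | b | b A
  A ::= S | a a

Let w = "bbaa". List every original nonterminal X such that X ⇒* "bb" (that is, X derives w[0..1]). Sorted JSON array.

CNF form of G:
  S -> T0 T0 | T1 A | b
  A -> T0 T0 | T1 A | b
  T0 -> a
  T1 -> b

Fill CYK table bottom-up, restricted to cells inside w[0..1]:
  cell(0,0) b: {A,S,T1}  orig:{A,S}
  cell(1,1) b: {A,S,T1}  orig:{A,S}
  cell(0,1) bb: {A,S}

Original NTs in T[0,1] deriving "bb": ["A", "S"]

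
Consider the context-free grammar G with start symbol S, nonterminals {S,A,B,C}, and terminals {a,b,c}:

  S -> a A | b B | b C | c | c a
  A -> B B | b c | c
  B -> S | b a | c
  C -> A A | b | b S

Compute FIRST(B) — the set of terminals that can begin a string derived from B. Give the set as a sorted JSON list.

FIRST iteration:
iter 1:
  A via A→b c: +{b}
  A via A→c: +{c}
  B via B→b a: +{b}
  B via B→c: +{c}
  C via C→A A: +{b,c}
  S via S→a A: +{a}
  S via S→b B: +{b}
  S via S→c: +{c}
  FIRST(S)={a,b,c}  FIRST(A)={b,c}  FIRST(B)={b,c}  FIRST(C)={b,c}
iter 2:
  B via B→S: +{a}
  FIRST(S)={a,b,c}  FIRST(A)={b,c}  FIRST(B)={a,b,c}  FIRST(C)={b,c}
iter 3:
  A via A→B B: +{a}
  C via C→A A: +{a}
  FIRST(S)={a,b,c}  FIRST(A)={a,b,c}  FIRST(B)={a,b,c}  FIRST(C)={a,b,c}
iter 4: (stable)
  FIRST(S)={a,b,c}  FIRST(A)={a,b,c}  FIRST(B)={a,b,c}  FIRST(C)={a,b,c}

FIRST(B) = ["a", "b", "c"]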